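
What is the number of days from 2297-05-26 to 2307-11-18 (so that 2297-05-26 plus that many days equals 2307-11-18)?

3827

May 26, 2297 → May 26, 2298: 365 days.
May 26, 2298 → May 26, 2299: 365 days.
May 26, 2299 → May 26, 2300: 365 days.
May 26, 2300 → May 26, 2301: 365 days.
May 26, 2301 → May 26, 2302: 365 days.
May 26, 2302 → May 26, 2303: 365 days.
May 26, 2303 → May 26, 2304: 366 days (Feb 29, 2304 is in that span).
May 26, 2304 → May 26, 2305: 365 days.
May 26, 2305 → May 26, 2306: 365 days.
May 26, 2306 → May 26, 2307: 365 days.
May 26, 2307 → Jun 26, 2307: 31 days (May has 31).
Jun 26, 2307 → Jul 26, 2307: 30 days (June has 30).
Jul 26, 2307 → Aug 26, 2307: 31 days (July has 31).
Aug 26, 2307 → Sep 26, 2307: 31 days (August has 31).
Sep 26, 2307 → Oct 26, 2307: 30 days (September has 30).
Oct 26, 2307 → Nov 18, 2307: 23 days.
Total: 3827 days.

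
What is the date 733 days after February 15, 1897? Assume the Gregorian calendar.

February 18, 1899

+365 (one year) → Feb 15, 1898 (368 left).
Feb has 28 days: +14 → Mar 1, 1898 (354 left).
Mar has 31 days: +31 → Apr 1, 1898 (323 left).
Apr has 30 days: +30 → May 1, 1898 (293 left).
May has 31 days: +31 → Jun 1, 1898 (262 left).
Jun has 30 days: +30 → Jul 1, 1898 (232 left).
Jul has 31 days: +31 → Aug 1, 1898 (201 left).
Aug has 31 days: +31 → Sep 1, 1898 (170 left).
Sep has 30 days: +30 → Oct 1, 1898 (140 left).
Oct has 31 days: +31 → Nov 1, 1898 (109 left).
Nov has 30 days: +30 → Dec 1, 1898 (79 left).
Dec has 31 days: +31 → Jan 1, 1899 (48 left).
Jan has 31 days: +31 → Feb 1, 1899 (17 left).
+17 → Feb 18, 1899.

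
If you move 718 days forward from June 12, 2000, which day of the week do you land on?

First find the weekday of Jun 12, 2000. Doomsday rule: the anchor day for the 2000s is Tuesday. For year 00: 0÷12 = 0 r 0, and 0÷4 = 0, so 0+0+0 = 0.
Tuesday + 0 ≡ Tuesday — that's 2000's doomsday.
In June the doomsday date is Jun 6.
Jun 12 is 6 days after Jun 6; 6 mod 7 = 6, so Tuesday + 6 = Monday.
718 mod 7 = 4, so 718 days after a Monday is Monday + 4 = Friday.

Friday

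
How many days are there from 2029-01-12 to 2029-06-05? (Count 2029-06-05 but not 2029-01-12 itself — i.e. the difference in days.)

144

Jan 12, 2029 → Feb 12, 2029: 31 days (January has 31).
Feb 12, 2029 → Mar 12, 2029: 28 days (February has 28).
Mar 12, 2029 → Apr 12, 2029: 31 days (March has 31).
Apr 12, 2029 → May 12, 2029: 30 days (April has 30).
May 12, 2029 → Jun 5, 2029: 24 days.
Total: 144 days.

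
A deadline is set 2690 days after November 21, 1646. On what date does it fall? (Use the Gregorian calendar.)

April 3, 1654

+365 (one year) → Nov 21, 1647 (2325 left).
+366 (one year; includes Feb 29, 1648) → Nov 21, 1648 (1959 left).
+365 (one year) → Nov 21, 1649 (1594 left).
+365 (one year) → Nov 21, 1650 (1229 left).
+365 (one year) → Nov 21, 1651 (864 left).
+366 (one year; includes Feb 29, 1652) → Nov 21, 1652 (498 left).
+365 (one year) → Nov 21, 1653 (133 left).
Nov has 30 days: +10 → Dec 1, 1653 (123 left).
Dec has 31 days: +31 → Jan 1, 1654 (92 left).
Jan has 31 days: +31 → Feb 1, 1654 (61 left).
Feb has 28 days: +28 → Mar 1, 1654 (33 left).
Mar has 31 days: +31 → Apr 1, 1654 (2 left).
+2 → Apr 3, 1654.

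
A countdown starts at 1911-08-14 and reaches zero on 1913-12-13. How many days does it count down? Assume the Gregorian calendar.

Aug 14, 1911 → Aug 14, 1912: 366 days (Feb 29, 1912 is in that span).
Aug 14, 1912 → Aug 14, 1913: 365 days.
Aug 14, 1913 → Sep 14, 1913: 31 days (August has 31).
Sep 14, 1913 → Oct 14, 1913: 30 days (September has 30).
Oct 14, 1913 → Nov 14, 1913: 31 days (October has 31).
Nov 14, 1913 → Dec 13, 1913: 29 days.
Total: 852 days.

852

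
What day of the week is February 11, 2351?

Sunday

Doomsday rule: the anchor day for the 2300s is Wednesday. For year 51: 51÷12 = 4 r 3, and 3÷4 = 0, so 4+3+0 = 7.
Wednesday + 7 ≡ Wednesday — that's 2351's doomsday.
In February the doomsday date is Feb 28 (2351 is not a leap year).
Feb 11 is 17 days before Feb 28; 17 mod 7 = 3, so Wednesday − 3 = Sunday.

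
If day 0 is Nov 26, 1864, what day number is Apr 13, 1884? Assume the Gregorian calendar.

Nov 26, 1864 → Nov 26, 1865: 365 days.
Nov 26, 1865 → Nov 26, 1866: 365 days.
Nov 26, 1866 → Nov 26, 1867: 365 days.
Nov 26, 1867 → Nov 26, 1868: 366 days (Feb 29, 1868 is in that span).
Nov 26, 1868 → Nov 26, 1869: 365 days.
Nov 26, 1869 → Nov 26, 1870: 365 days.
Nov 26, 1870 → Nov 26, 1871: 365 days.
Nov 26, 1871 → Nov 26, 1872: 366 days (Feb 29, 1872 is in that span).
Nov 26, 1872 → Nov 26, 1873: 365 days.
Nov 26, 1873 → Nov 26, 1874: 365 days.
Nov 26, 1874 → Nov 26, 1875: 365 days.
Nov 26, 1875 → Nov 26, 1876: 366 days (Feb 29, 1876 is in that span).
Nov 26, 1876 → Nov 26, 1877: 365 days.
Nov 26, 1877 → Nov 26, 1878: 365 days.
Nov 26, 1878 → Nov 26, 1879: 365 days.
Nov 26, 1879 → Nov 26, 1880: 366 days (Feb 29, 1880 is in that span).
Nov 26, 1880 → Nov 26, 1881: 365 days.
Nov 26, 1881 → Nov 26, 1882: 365 days.
Nov 26, 1882 → Nov 26, 1883: 365 days.
Nov 26, 1883 → Dec 26, 1883: 30 days (November has 30).
Dec 26, 1883 → Jan 26, 1884: 31 days (December has 31).
Jan 26, 1884 → Feb 26, 1884: 31 days (January has 31).
Feb 26, 1884 → Mar 26, 1884: 29 days (February has 29).
Mar 26, 1884 → Apr 13, 1884: 18 days.
Total: 7078 days.

7078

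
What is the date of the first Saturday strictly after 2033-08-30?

Aug 30, 2033 is a Tuesday.
From Tuesday to the next Saturday is 4 days.
Aug 30, 2033 + 4 = Sep 3, 2033.

September 3, 2033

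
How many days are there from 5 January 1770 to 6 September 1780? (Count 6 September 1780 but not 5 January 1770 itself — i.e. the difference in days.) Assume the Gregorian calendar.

3897

Jan 5, 1770 → Jan 5, 1771: 365 days.
Jan 5, 1771 → Jan 5, 1772: 365 days.
Jan 5, 1772 → Jan 5, 1773: 366 days (Feb 29, 1772 is in that span).
Jan 5, 1773 → Jan 5, 1774: 365 days.
Jan 5, 1774 → Jan 5, 1775: 365 days.
Jan 5, 1775 → Jan 5, 1776: 365 days.
Jan 5, 1776 → Jan 5, 1777: 366 days (Feb 29, 1776 is in that span).
Jan 5, 1777 → Jan 5, 1778: 365 days.
Jan 5, 1778 → Jan 5, 1779: 365 days.
Jan 5, 1779 → Jan 5, 1780: 365 days.
Jan 5, 1780 → Feb 5, 1780: 31 days (January has 31).
Feb 5, 1780 → Mar 5, 1780: 29 days (February has 29).
Mar 5, 1780 → Apr 5, 1780: 31 days (March has 31).
Apr 5, 1780 → May 5, 1780: 30 days (April has 30).
May 5, 1780 → Jun 5, 1780: 31 days (May has 31).
Jun 5, 1780 → Jul 5, 1780: 30 days (June has 30).
Jul 5, 1780 → Aug 5, 1780: 31 days (July has 31).
Aug 5, 1780 → Sep 5, 1780: 31 days (August has 31).
Sep 5, 1780 → Sep 6, 1780: 1 days.
Total: 3897 days.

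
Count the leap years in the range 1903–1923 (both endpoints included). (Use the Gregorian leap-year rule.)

5

Multiples of 4 in [1903,1923]: 5.
Of those, multiples of 100: 0 (not leap unless ÷400).
Multiples of 400: 0.
Leap years = 5 − 0 + 0 = 5.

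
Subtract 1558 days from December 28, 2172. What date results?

−366 (one year; includes Feb 29, 2172) → Dec 28, 2171 (1192 left).
−365 (one year) → Dec 28, 2170 (827 left).
−365 (one year) → Dec 28, 2169 (462 left).
−365 (one year) → Dec 28, 2168 (97 left).
−28 → Nov 30, 2168 (end of Nov, 30 days; 69 left).
−30 → Oct 31, 2168 (end of Oct, 31 days; 39 left).
−31 → Sep 30, 2168 (end of Sep, 30 days; 8 left).
−8 → Sep 22, 2168.

September 22, 2168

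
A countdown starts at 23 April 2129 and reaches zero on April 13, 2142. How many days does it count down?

Apr 23, 2129 → Apr 23, 2130: 365 days.
Apr 23, 2130 → Apr 23, 2131: 365 days.
Apr 23, 2131 → Apr 23, 2132: 366 days (Feb 29, 2132 is in that span).
Apr 23, 2132 → Apr 23, 2133: 365 days.
Apr 23, 2133 → Apr 23, 2134: 365 days.
Apr 23, 2134 → Apr 23, 2135: 365 days.
Apr 23, 2135 → Apr 23, 2136: 366 days (Feb 29, 2136 is in that span).
Apr 23, 2136 → Apr 23, 2137: 365 days.
Apr 23, 2137 → Apr 23, 2138: 365 days.
Apr 23, 2138 → Apr 23, 2139: 365 days.
Apr 23, 2139 → Apr 23, 2140: 366 days (Feb 29, 2140 is in that span).
Apr 23, 2140 → Apr 23, 2141: 365 days.
Apr 23, 2141 → May 23, 2141: 30 days (April has 30).
May 23, 2141 → Jun 23, 2141: 31 days (May has 31).
Jun 23, 2141 → Jul 23, 2141: 30 days (June has 30).
Jul 23, 2141 → Aug 23, 2141: 31 days (July has 31).
Aug 23, 2141 → Sep 23, 2141: 31 days (August has 31).
Sep 23, 2141 → Oct 23, 2141: 30 days (September has 30).
Oct 23, 2141 → Nov 23, 2141: 31 days (October has 31).
Nov 23, 2141 → Dec 23, 2141: 30 days (November has 30).
Dec 23, 2141 → Jan 23, 2142: 31 days (December has 31).
Jan 23, 2142 → Feb 23, 2142: 31 days (January has 31).
Feb 23, 2142 → Mar 23, 2142: 28 days (February has 28).
Mar 23, 2142 → Apr 13, 2142: 21 days.
Total: 4738 days.

4738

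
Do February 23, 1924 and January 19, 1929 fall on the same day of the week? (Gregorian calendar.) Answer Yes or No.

From Feb 23, 1924 to Jan 19, 1929 is 1792 days.
1792 mod 7 = 0, so they are the same weekday.
(Feb 23, 1924 is a Saturday; Jan 19, 1929 is a Saturday.)

Yes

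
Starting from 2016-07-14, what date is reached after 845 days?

+365 (one year) → Jul 14, 2017 (480 left).
+365 (one year) → Jul 14, 2018 (115 left).
Jul has 31 days: +18 → Aug 1, 2018 (97 left).
Aug has 31 days: +31 → Sep 1, 2018 (66 left).
Sep has 30 days: +30 → Oct 1, 2018 (36 left).
Oct has 31 days: +31 → Nov 1, 2018 (5 left).
+5 → Nov 6, 2018.

November 6, 2018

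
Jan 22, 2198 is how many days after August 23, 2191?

2344

Aug 23, 2191 → Aug 23, 2192: 366 days (Feb 29, 2192 is in that span).
Aug 23, 2192 → Aug 23, 2193: 365 days.
Aug 23, 2193 → Aug 23, 2194: 365 days.
Aug 23, 2194 → Aug 23, 2195: 365 days.
Aug 23, 2195 → Aug 23, 2196: 366 days (Feb 29, 2196 is in that span).
Aug 23, 2196 → Aug 23, 2197: 365 days.
Aug 23, 2197 → Sep 23, 2197: 31 days (August has 31).
Sep 23, 2197 → Oct 23, 2197: 30 days (September has 30).
Oct 23, 2197 → Nov 23, 2197: 31 days (October has 31).
Nov 23, 2197 → Dec 23, 2197: 30 days (November has 30).
Dec 23, 2197 → Jan 22, 2198: 30 days.
Total: 2344 days.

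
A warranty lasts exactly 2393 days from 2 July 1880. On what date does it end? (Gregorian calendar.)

January 20, 1887

+365 (one year) → Jul 2, 1881 (2028 left).
+365 (one year) → Jul 2, 1882 (1663 left).
+365 (one year) → Jul 2, 1883 (1298 left).
+366 (one year; includes Feb 29, 1884) → Jul 2, 1884 (932 left).
+365 (one year) → Jul 2, 1885 (567 left).
+365 (one year) → Jul 2, 1886 (202 left).
Jul has 31 days: +30 → Aug 1, 1886 (172 left).
Aug has 31 days: +31 → Sep 1, 1886 (141 left).
Sep has 30 days: +30 → Oct 1, 1886 (111 left).
Oct has 31 days: +31 → Nov 1, 1886 (80 left).
Nov has 30 days: +30 → Dec 1, 1886 (50 left).
Dec has 31 days: +31 → Jan 1, 1887 (19 left).
+19 → Jan 20, 1887.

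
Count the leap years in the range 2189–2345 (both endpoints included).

37

Multiples of 4 in [2189,2345]: 39.
Of those, multiples of 100: 2 (not leap unless ÷400).
Multiples of 400: 0.
Leap years = 39 − 2 + 0 = 37.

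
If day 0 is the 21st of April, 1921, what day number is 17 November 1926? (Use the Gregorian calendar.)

Apr 21, 1921 → Apr 21, 1922: 365 days.
Apr 21, 1922 → Apr 21, 1923: 365 days.
Apr 21, 1923 → Apr 21, 1924: 366 days (Feb 29, 1924 is in that span).
Apr 21, 1924 → Apr 21, 1925: 365 days.
Apr 21, 1925 → Apr 21, 1926: 365 days.
Apr 21, 1926 → May 21, 1926: 30 days (April has 30).
May 21, 1926 → Jun 21, 1926: 31 days (May has 31).
Jun 21, 1926 → Jul 21, 1926: 30 days (June has 30).
Jul 21, 1926 → Aug 21, 1926: 31 days (July has 31).
Aug 21, 1926 → Sep 21, 1926: 31 days (August has 31).
Sep 21, 1926 → Oct 21, 1926: 30 days (September has 30).
Oct 21, 1926 → Nov 17, 1926: 27 days.
Total: 2036 days.

2036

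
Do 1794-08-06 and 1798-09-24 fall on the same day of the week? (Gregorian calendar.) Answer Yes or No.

No

From Aug 6, 1794 to Sep 24, 1798 is 1510 days.
1510 mod 7 = 5, so they are different weekdays.
(Aug 6, 1794 is a Wednesday; Sep 24, 1798 is a Monday.)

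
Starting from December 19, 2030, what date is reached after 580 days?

July 21, 2032

+365 (one year) → Dec 19, 2031 (215 left).
Dec has 31 days: +13 → Jan 1, 2032 (202 left).
Jan has 31 days: +31 → Feb 1, 2032 (171 left).
Feb has 29 days: +29 → Mar 1, 2032 (142 left).
Mar has 31 days: +31 → Apr 1, 2032 (111 left).
Apr has 30 days: +30 → May 1, 2032 (81 left).
May has 31 days: +31 → Jun 1, 2032 (50 left).
Jun has 30 days: +30 → Jul 1, 2032 (20 left).
+20 → Jul 21, 2032.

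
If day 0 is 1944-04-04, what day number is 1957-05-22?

4796

Apr 4, 1944 → Apr 4, 1945: 365 days.
Apr 4, 1945 → Apr 4, 1946: 365 days.
Apr 4, 1946 → Apr 4, 1947: 365 days.
Apr 4, 1947 → Apr 4, 1948: 366 days (Feb 29, 1948 is in that span).
Apr 4, 1948 → Apr 4, 1949: 365 days.
Apr 4, 1949 → Apr 4, 1950: 365 days.
Apr 4, 1950 → Apr 4, 1951: 365 days.
Apr 4, 1951 → Apr 4, 1952: 366 days (Feb 29, 1952 is in that span).
Apr 4, 1952 → Apr 4, 1953: 365 days.
Apr 4, 1953 → Apr 4, 1954: 365 days.
Apr 4, 1954 → Apr 4, 1955: 365 days.
Apr 4, 1955 → Apr 4, 1956: 366 days (Feb 29, 1956 is in that span).
Apr 4, 1956 → Apr 4, 1957: 365 days.
Apr 4, 1957 → May 4, 1957: 30 days (April has 30).
May 4, 1957 → May 22, 1957: 18 days.
Total: 4796 days.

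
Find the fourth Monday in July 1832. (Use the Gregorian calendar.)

July 23, 1832

July 1, 1832 is a Sunday.
The first Monday is therefore July 2 (1 days later).
The fourth Monday is 2 + 3×7 = July 23.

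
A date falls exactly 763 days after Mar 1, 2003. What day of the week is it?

Mar 1, 2003 is a Saturday.
763 mod 7 = 0, so 763 days after a Saturday is Saturday + 0 = Saturday.

Saturday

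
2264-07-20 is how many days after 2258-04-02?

2301

Apr 2, 2258 → Apr 2, 2259: 365 days.
Apr 2, 2259 → Apr 2, 2260: 366 days (Feb 29, 2260 is in that span).
Apr 2, 2260 → Apr 2, 2261: 365 days.
Apr 2, 2261 → Apr 2, 2262: 365 days.
Apr 2, 2262 → Apr 2, 2263: 365 days.
Apr 2, 2263 → Apr 2, 2264: 366 days (Feb 29, 2264 is in that span).
Apr 2, 2264 → May 2, 2264: 30 days (April has 30).
May 2, 2264 → Jun 2, 2264: 31 days (May has 31).
Jun 2, 2264 → Jul 2, 2264: 30 days (June has 30).
Jul 2, 2264 → Jul 20, 2264: 18 days.
Total: 2301 days.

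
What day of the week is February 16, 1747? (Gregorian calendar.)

Thursday

Doomsday rule: the anchor day for the 1700s is Sunday. For year 47: 47÷12 = 3 r 11, and 11÷4 = 2, so 3+11+2 = 16.
Sunday + 16 ≡ Tuesday — that's 1747's doomsday.
In February the doomsday date is Feb 28 (1747 is not a leap year).
Feb 16 is 12 days before Feb 28; 12 mod 7 = 5, so Tuesday − 5 = Thursday.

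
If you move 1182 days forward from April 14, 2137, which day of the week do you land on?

Apr 14, 2137 is a Sunday.
1182 mod 7 = 6, so 1182 days after a Sunday is Sunday + 6 = Saturday.

Saturday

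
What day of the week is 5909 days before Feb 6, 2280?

Thursday

Feb 6, 2280 is a Friday.
5909 mod 7 = 1, so 5909 days before a Friday is Friday − 1 = Thursday.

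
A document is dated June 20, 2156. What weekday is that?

Sunday

Doomsday rule: the anchor day for the 2100s is Sunday. For year 56: 56÷12 = 4 r 8, and 8÷4 = 2, so 4+8+2 = 14.
Sunday + 14 ≡ Sunday — that's 2156's doomsday.
In June the doomsday date is Jun 6.
Jun 20 is 14 days after Jun 6; 14 mod 7 = 0, so Sunday + 0 = Sunday.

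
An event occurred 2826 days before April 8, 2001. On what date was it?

July 13, 1993

−365 (one year) → Apr 8, 2000 (2461 left).
−366 (one year; includes Feb 29, 2000) → Apr 8, 1999 (2095 left).
−365 (one year) → Apr 8, 1998 (1730 left).
−365 (one year) → Apr 8, 1997 (1365 left).
−365 (one year) → Apr 8, 1996 (1000 left).
−366 (one year; includes Feb 29, 1996) → Apr 8, 1995 (634 left).
−365 (one year) → Apr 8, 1994 (269 left).
−8 → Mar 31, 1994 (end of Mar, 31 days; 261 left).
−31 → Feb 28, 1994 (end of Feb, 28 days; 230 left).
−28 → Jan 31, 1994 (end of Jan, 31 days; 202 left).
−31 → Dec 31, 1993 (end of Dec, 31 days; 171 left).
−31 → Nov 30, 1993 (end of Nov, 30 days; 140 left).
−30 → Oct 31, 1993 (end of Oct, 31 days; 110 left).
−31 → Sep 30, 1993 (end of Sep, 30 days; 79 left).
−30 → Aug 31, 1993 (end of Aug, 31 days; 49 left).
−31 → Jul 31, 1993 (end of Jul, 31 days; 18 left).
−18 → Jul 13, 1993.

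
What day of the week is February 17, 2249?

Doomsday rule: the anchor day for the 2200s is Friday. For year 49: 49÷12 = 4 r 1, and 1÷4 = 0, so 4+1+0 = 5.
Friday + 5 ≡ Wednesday — that's 2249's doomsday.
In February the doomsday date is Feb 28 (2249 is not a leap year).
Feb 17 is 11 days before Feb 28; 11 mod 7 = 4, so Wednesday − 4 = Saturday.

Saturday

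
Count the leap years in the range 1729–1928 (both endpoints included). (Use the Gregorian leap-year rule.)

Multiples of 4 in [1729,1928]: 50.
Of those, multiples of 100: 2 (not leap unless ÷400).
Multiples of 400: 0.
Leap years = 50 − 2 + 0 = 48.

48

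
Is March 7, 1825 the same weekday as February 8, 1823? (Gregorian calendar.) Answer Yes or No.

No

From Feb 8, 1823 to Mar 7, 1825 is 758 days.
758 mod 7 = 2, so they are different weekdays.
(Feb 8, 1823 is a Saturday; Mar 7, 1825 is a Monday.)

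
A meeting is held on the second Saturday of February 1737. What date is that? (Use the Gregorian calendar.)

February 9, 1737

February 1, 1737 is a Friday.
The first Saturday is therefore February 2 (1 days later).
The second Saturday is 2 + 1×7 = February 9.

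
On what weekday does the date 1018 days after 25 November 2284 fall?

Nov 25, 2284 is a Tuesday.
1018 mod 7 = 3, so 1018 days after a Tuesday is Tuesday + 3 = Friday.

Friday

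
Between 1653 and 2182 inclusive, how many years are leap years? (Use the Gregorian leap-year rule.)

Multiples of 4 in [1653,2182]: 132.
Of those, multiples of 100: 5 (not leap unless ÷400).
Multiples of 400: 1.
Leap years = 132 − 5 + 1 = 128.

128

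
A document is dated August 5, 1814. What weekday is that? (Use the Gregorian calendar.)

Friday

Doomsday rule: the anchor day for the 1800s is Friday. For year 14: 14÷12 = 1 r 2, and 2÷4 = 0, so 1+2+0 = 3.
Friday + 3 ≡ Monday — that's 1814's doomsday.
In August the doomsday date is Aug 8.
Aug 5 is 3 days before Aug 8; 3 mod 7 = 3, so Monday − 3 = Friday.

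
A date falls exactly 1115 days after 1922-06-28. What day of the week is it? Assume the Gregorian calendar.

Friday

Jun 28, 1922 is a Wednesday.
1115 mod 7 = 2, so 1115 days after a Wednesday is Wednesday + 2 = Friday.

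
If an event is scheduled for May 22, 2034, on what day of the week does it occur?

Doomsday rule: the anchor day for the 2000s is Tuesday. For year 34: 34÷12 = 2 r 10, and 10÷4 = 2, so 2+10+2 = 14.
Tuesday + 14 ≡ Tuesday — that's 2034's doomsday.
In May the doomsday date is May 9.
May 22 is 13 days after May 9; 13 mod 7 = 6, so Tuesday + 6 = Monday.

Monday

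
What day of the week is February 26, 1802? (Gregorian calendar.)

Friday

Doomsday rule: the anchor day for the 1800s is Friday. For year 02: 2÷12 = 0 r 2, and 2÷4 = 0, so 0+2+0 = 2.
Friday + 2 ≡ Sunday — that's 1802's doomsday.
In February the doomsday date is Feb 28 (1802 is not a leap year).
Feb 26 is 2 days before Feb 28; 2 mod 7 = 2, so Sunday − 2 = Friday.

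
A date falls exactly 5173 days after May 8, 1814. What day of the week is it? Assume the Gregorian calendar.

May 8, 1814 is a Sunday.
5173 mod 7 = 0, so 5173 days after a Sunday is Sunday + 0 = Sunday.

Sunday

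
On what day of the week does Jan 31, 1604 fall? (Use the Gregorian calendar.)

Doomsday rule: the anchor day for the 1600s is Tuesday. For year 04: 4÷12 = 0 r 4, and 4÷4 = 1, so 0+4+1 = 5.
Tuesday + 5 ≡ Sunday — that's 1604's doomsday.
In January the doomsday date is Jan 4 (1604 is a leap year (divisible by 4)).
Jan 31 is 27 days after Jan 4; 27 mod 7 = 6, so Sunday + 6 = Saturday.

Saturday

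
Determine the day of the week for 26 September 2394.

Monday

Doomsday rule: the anchor day for the 2300s is Wednesday. For year 94: 94÷12 = 7 r 10, and 10÷4 = 2, so 7+10+2 = 19.
Wednesday + 19 ≡ Monday — that's 2394's doomsday.
In September the doomsday date is Sep 5.
Sep 26 is 21 days after Sep 5; 21 mod 7 = 0, so Monday + 0 = Monday.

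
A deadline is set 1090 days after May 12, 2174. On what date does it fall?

May 6, 2177

+365 (one year) → May 12, 2175 (725 left).
+366 (one year; includes Feb 29, 2176) → May 12, 2176 (359 left).
May has 31 days: +20 → Jun 1, 2176 (339 left).
Jun has 30 days: +30 → Jul 1, 2176 (309 left).
Jul has 31 days: +31 → Aug 1, 2176 (278 left).
Aug has 31 days: +31 → Sep 1, 2176 (247 left).
Sep has 30 days: +30 → Oct 1, 2176 (217 left).
Oct has 31 days: +31 → Nov 1, 2176 (186 left).
Nov has 30 days: +30 → Dec 1, 2176 (156 left).
Dec has 31 days: +31 → Jan 1, 2177 (125 left).
Jan has 31 days: +31 → Feb 1, 2177 (94 left).
Feb has 28 days: +28 → Mar 1, 2177 (66 left).
Mar has 31 days: +31 → Apr 1, 2177 (35 left).
Apr has 30 days: +30 → May 1, 2177 (5 left).
+5 → May 6, 2177.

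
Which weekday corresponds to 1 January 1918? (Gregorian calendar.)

Tuesday

January 1, 1918 is a Tuesday.
Total: 0 days.
0 mod 7 = 0, so Tuesday + 0 = Tuesday.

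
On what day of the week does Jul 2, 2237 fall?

Doomsday rule: the anchor day for the 2200s is Friday. For year 37: 37÷12 = 3 r 1, and 1÷4 = 0, so 3+1+0 = 4.
Friday + 4 ≡ Tuesday — that's 2237's doomsday.
In July the doomsday date is Jul 11.
Jul 2 is 9 days before Jul 11; 9 mod 7 = 2, so Tuesday − 2 = Sunday.

Sunday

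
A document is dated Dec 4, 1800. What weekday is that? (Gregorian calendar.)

Thursday

Doomsday rule: the anchor day for the 1800s is Friday. For year 00: 0÷12 = 0 r 0, and 0÷4 = 0, so 0+0+0 = 0.
Friday + 0 ≡ Friday — that's 1800's doomsday.
In December the doomsday date is Dec 12.
Dec 4 is 8 days before Dec 12; 8 mod 7 = 1, so Friday − 1 = Thursday.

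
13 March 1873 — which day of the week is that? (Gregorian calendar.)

Thursday

Doomsday rule: the anchor day for the 1800s is Friday. For year 73: 73÷12 = 6 r 1, and 1÷4 = 0, so 6+1+0 = 7.
Friday + 7 ≡ Friday — that's 1873's doomsday.
In March the doomsday date is Mar 14.
Mar 13 is 1 day before Mar 14; 1 mod 7 = 1, so Friday − 1 = Thursday.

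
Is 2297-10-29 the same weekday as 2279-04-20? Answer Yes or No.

No

From Apr 20, 2279 to Oct 29, 2297 is 6767 days.
6767 mod 7 = 5, so they are different weekdays.
(Apr 20, 2279 is a Sunday; Oct 29, 2297 is a Friday.)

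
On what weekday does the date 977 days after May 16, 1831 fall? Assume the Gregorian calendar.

First find the weekday of May 16, 1831. Doomsday rule: the anchor day for the 1800s is Friday. For year 31: 31÷12 = 2 r 7, and 7÷4 = 1, so 2+7+1 = 10.
Friday + 10 ≡ Monday — that's 1831's doomsday.
In May the doomsday date is May 9.
May 16 is 7 days after May 9; 7 mod 7 = 0, so Monday + 0 = Monday.
977 mod 7 = 4, so 977 days after a Monday is Monday + 4 = Friday.

Friday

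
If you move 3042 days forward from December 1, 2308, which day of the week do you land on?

Saturday

First find the weekday of Dec 1, 2308. Doomsday rule: the anchor day for the 2300s is Wednesday. For year 08: 8÷12 = 0 r 8, and 8÷4 = 2, so 0+8+2 = 10.
Wednesday + 10 ≡ Saturday — that's 2308's doomsday.
In December the doomsday date is Dec 12.
Dec 1 is 11 days before Dec 12; 11 mod 7 = 4, so Saturday − 4 = Tuesday.
3042 mod 7 = 4, so 3042 days after a Tuesday is Tuesday + 4 = Saturday.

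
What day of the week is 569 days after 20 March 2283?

Thursday

First find the weekday of Mar 20, 2283. Doomsday rule: the anchor day for the 2200s is Friday. For year 83: 83÷12 = 6 r 11, and 11÷4 = 2, so 6+11+2 = 19.
Friday + 19 ≡ Wednesday — that's 2283's doomsday.
In March the doomsday date is Mar 14.
Mar 20 is 6 days after Mar 14; 6 mod 7 = 6, so Wednesday + 6 = Tuesday.
569 mod 7 = 2, so 569 days after a Tuesday is Tuesday + 2 = Thursday.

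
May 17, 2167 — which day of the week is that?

Doomsday rule: the anchor day for the 2100s is Sunday. For year 67: 67÷12 = 5 r 7, and 7÷4 = 1, so 5+7+1 = 13.
Sunday + 13 ≡ Saturday — that's 2167's doomsday.
In May the doomsday date is May 9.
May 17 is 8 days after May 9; 8 mod 7 = 1, so Saturday + 1 = Sunday.

Sunday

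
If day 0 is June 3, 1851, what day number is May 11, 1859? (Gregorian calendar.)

Jun 3, 1851 → Jun 3, 1852: 366 days (Feb 29, 1852 is in that span).
Jun 3, 1852 → Jun 3, 1853: 365 days.
Jun 3, 1853 → Jun 3, 1854: 365 days.
Jun 3, 1854 → Jun 3, 1855: 365 days.
Jun 3, 1855 → Jun 3, 1856: 366 days (Feb 29, 1856 is in that span).
Jun 3, 1856 → Jun 3, 1857: 365 days.
Jun 3, 1857 → Jun 3, 1858: 365 days.
Jun 3, 1858 → Jul 3, 1858: 30 days (June has 30).
Jul 3, 1858 → Aug 3, 1858: 31 days (July has 31).
Aug 3, 1858 → Sep 3, 1858: 31 days (August has 31).
Sep 3, 1858 → Oct 3, 1858: 30 days (September has 30).
Oct 3, 1858 → Nov 3, 1858: 31 days (October has 31).
Nov 3, 1858 → Dec 3, 1858: 30 days (November has 30).
Dec 3, 1858 → Jan 3, 1859: 31 days (December has 31).
Jan 3, 1859 → Feb 3, 1859: 31 days (January has 31).
Feb 3, 1859 → Mar 3, 1859: 28 days (February has 28).
Mar 3, 1859 → Apr 3, 1859: 31 days (March has 31).
Apr 3, 1859 → May 3, 1859: 30 days (April has 30).
May 3, 1859 → May 11, 1859: 8 days.
Total: 2899 days.

2899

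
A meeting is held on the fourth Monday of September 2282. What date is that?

September 1, 2282 is a Friday.
The first Monday is therefore September 4 (3 days later).
The fourth Monday is 4 + 3×7 = September 25.

September 25, 2282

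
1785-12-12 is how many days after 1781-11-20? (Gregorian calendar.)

1483

Nov 20, 1781 → Nov 20, 1782: 365 days.
Nov 20, 1782 → Nov 20, 1783: 365 days.
Nov 20, 1783 → Nov 20, 1784: 366 days (Feb 29, 1784 is in that span).
Nov 20, 1784 → Dec 20, 1784: 30 days (November has 30).
Dec 20, 1784 → Jan 20, 1785: 31 days (December has 31).
Jan 20, 1785 → Feb 20, 1785: 31 days (January has 31).
Feb 20, 1785 → Mar 20, 1785: 28 days (February has 28).
Mar 20, 1785 → Apr 20, 1785: 31 days (March has 31).
Apr 20, 1785 → May 20, 1785: 30 days (April has 30).
May 20, 1785 → Jun 20, 1785: 31 days (May has 31).
Jun 20, 1785 → Jul 20, 1785: 30 days (June has 30).
Jul 20, 1785 → Aug 20, 1785: 31 days (July has 31).
Aug 20, 1785 → Sep 20, 1785: 31 days (August has 31).
Sep 20, 1785 → Oct 20, 1785: 30 days (September has 30).
Oct 20, 1785 → Nov 20, 1785: 31 days (October has 31).
Nov 20, 1785 → Dec 12, 1785: 22 days.
Total: 1483 days.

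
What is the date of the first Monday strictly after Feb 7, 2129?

February 14, 2129

Feb 7, 2129 is a Monday.
From Monday to the next Monday is 7 days.
Feb 7, 2129 + 7 = Feb 14, 2129.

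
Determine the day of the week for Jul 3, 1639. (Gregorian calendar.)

Sunday

Doomsday rule: the anchor day for the 1600s is Tuesday. For year 39: 39÷12 = 3 r 3, and 3÷4 = 0, so 3+3+0 = 6.
Tuesday + 6 ≡ Monday — that's 1639's doomsday.
In July the doomsday date is Jul 11.
Jul 3 is 8 days before Jul 11; 8 mod 7 = 1, so Monday − 1 = Sunday.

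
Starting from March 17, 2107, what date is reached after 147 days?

August 11, 2107

Mar has 31 days: +15 → Apr 1, 2107 (132 left).
Apr has 30 days: +30 → May 1, 2107 (102 left).
May has 31 days: +31 → Jun 1, 2107 (71 left).
Jun has 30 days: +30 → Jul 1, 2107 (41 left).
Jul has 31 days: +31 → Aug 1, 2107 (10 left).
+10 → Aug 11, 2107.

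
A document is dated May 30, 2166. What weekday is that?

Friday

Doomsday rule: the anchor day for the 2100s is Sunday. For year 66: 66÷12 = 5 r 6, and 6÷4 = 1, so 5+6+1 = 12.
Sunday + 12 ≡ Friday — that's 2166's doomsday.
In May the doomsday date is May 9.
May 30 is 21 days after May 9; 21 mod 7 = 0, so Friday + 0 = Friday.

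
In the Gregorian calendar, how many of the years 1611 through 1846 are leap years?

Multiples of 4 in [1611,1846]: 59.
Of those, multiples of 100: 2 (not leap unless ÷400).
Multiples of 400: 0.
Leap years = 59 − 2 + 0 = 57.

57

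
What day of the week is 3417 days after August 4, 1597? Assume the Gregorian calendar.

Tuesday

First find the weekday of Aug 4, 1597. Doomsday rule: the anchor day for the 1500s is Wednesday. For year 97: 97÷12 = 8 r 1, and 1÷4 = 0, so 8+1+0 = 9.
Wednesday + 9 ≡ Friday — that's 1597's doomsday.
In August the doomsday date is Aug 8.
Aug 4 is 4 days before Aug 8; 4 mod 7 = 4, so Friday − 4 = Monday.
3417 mod 7 = 1, so 3417 days after a Monday is Monday + 1 = Tuesday.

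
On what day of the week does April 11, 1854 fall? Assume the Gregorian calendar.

Doomsday rule: the anchor day for the 1800s is Friday. For year 54: 54÷12 = 4 r 6, and 6÷4 = 1, so 4+6+1 = 11.
Friday + 11 ≡ Tuesday — that's 1854's doomsday.
In April the doomsday date is Apr 4.
Apr 11 is 7 days after Apr 4; 7 mod 7 = 0, so Tuesday + 0 = Tuesday.

Tuesday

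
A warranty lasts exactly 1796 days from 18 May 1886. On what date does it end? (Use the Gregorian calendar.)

+365 (one year) → May 18, 1887 (1431 left).
+366 (one year; includes Feb 29, 1888) → May 18, 1888 (1065 left).
+365 (one year) → May 18, 1889 (700 left).
+365 (one year) → May 18, 1890 (335 left).
May has 31 days: +14 → Jun 1, 1890 (321 left).
Jun has 30 days: +30 → Jul 1, 1890 (291 left).
Jul has 31 days: +31 → Aug 1, 1890 (260 left).
Aug has 31 days: +31 → Sep 1, 1890 (229 left).
Sep has 30 days: +30 → Oct 1, 1890 (199 left).
Oct has 31 days: +31 → Nov 1, 1890 (168 left).
Nov has 30 days: +30 → Dec 1, 1890 (138 left).
Dec has 31 days: +31 → Jan 1, 1891 (107 left).
Jan has 31 days: +31 → Feb 1, 1891 (76 left).
Feb has 28 days: +28 → Mar 1, 1891 (48 left).
Mar has 31 days: +31 → Apr 1, 1891 (17 left).
+17 → Apr 18, 1891.

April 18, 1891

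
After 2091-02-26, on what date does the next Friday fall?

Feb 26, 2091 is a Monday.
From Monday to the next Friday is 4 days.
Feb 26, 2091 + 4 = Mar 2, 2091.

March 2, 2091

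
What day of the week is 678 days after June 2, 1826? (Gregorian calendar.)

First find the weekday of Jun 2, 1826. Doomsday rule: the anchor day for the 1800s is Friday. For year 26: 26÷12 = 2 r 2, and 2÷4 = 0, so 2+2+0 = 4.
Friday + 4 ≡ Tuesday — that's 1826's doomsday.
In June the doomsday date is Jun 6.
Jun 2 is 4 days before Jun 6; 4 mod 7 = 4, so Tuesday − 4 = Friday.
678 mod 7 = 6, so 678 days after a Friday is Friday + 6 = Thursday.

Thursday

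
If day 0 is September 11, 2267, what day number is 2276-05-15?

3169

Sep 11, 2267 → Sep 11, 2268: 366 days (Feb 29, 2268 is in that span).
Sep 11, 2268 → Sep 11, 2269: 365 days.
Sep 11, 2269 → Sep 11, 2270: 365 days.
Sep 11, 2270 → Sep 11, 2271: 365 days.
Sep 11, 2271 → Sep 11, 2272: 366 days (Feb 29, 2272 is in that span).
Sep 11, 2272 → Sep 11, 2273: 365 days.
Sep 11, 2273 → Sep 11, 2274: 365 days.
Sep 11, 2274 → Sep 11, 2275: 365 days.
Sep 11, 2275 → Oct 11, 2275: 30 days (September has 30).
Oct 11, 2275 → Nov 11, 2275: 31 days (October has 31).
Nov 11, 2275 → Dec 11, 2275: 30 days (November has 30).
Dec 11, 2275 → Jan 11, 2276: 31 days (December has 31).
Jan 11, 2276 → Feb 11, 2276: 31 days (January has 31).
Feb 11, 2276 → Mar 11, 2276: 29 days (February has 29).
Mar 11, 2276 → Apr 11, 2276: 31 days (March has 31).
Apr 11, 2276 → May 11, 2276: 30 days (April has 30).
May 11, 2276 → May 15, 2276: 4 days.
Total: 3169 days.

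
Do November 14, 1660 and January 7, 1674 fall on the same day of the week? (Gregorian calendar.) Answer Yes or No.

Yes

From Nov 14, 1660 to Jan 7, 1674 is 4802 days.
4802 mod 7 = 0, so they are the same weekday.
(Nov 14, 1660 is a Sunday; Jan 7, 1674 is a Sunday.)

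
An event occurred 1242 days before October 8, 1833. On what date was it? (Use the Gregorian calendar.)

May 15, 1830

−365 (one year) → Oct 8, 1832 (877 left).
−366 (one year; includes Feb 29, 1832) → Oct 8, 1831 (511 left).
−365 (one year) → Oct 8, 1830 (146 left).
−8 → Sep 30, 1830 (end of Sep, 30 days; 138 left).
−30 → Aug 31, 1830 (end of Aug, 31 days; 108 left).
−31 → Jul 31, 1830 (end of Jul, 31 days; 77 left).
−31 → Jun 30, 1830 (end of Jun, 30 days; 46 left).
−30 → May 31, 1830 (end of May, 31 days; 16 left).
−16 → May 15, 1830.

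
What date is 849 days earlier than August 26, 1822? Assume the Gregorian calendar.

April 29, 1820

−365 (one year) → Aug 26, 1821 (484 left).
−365 (one year) → Aug 26, 1820 (119 left).
−26 → Jul 31, 1820 (end of Jul, 31 days; 93 left).
−31 → Jun 30, 1820 (end of Jun, 30 days; 62 left).
−30 → May 31, 1820 (end of May, 31 days; 32 left).
−31 → Apr 30, 1820 (end of Apr, 30 days; 1 left).
−1 → Apr 29, 1820.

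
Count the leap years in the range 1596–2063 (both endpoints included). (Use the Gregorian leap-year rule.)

Multiples of 4 in [1596,2063]: 117.
Of those, multiples of 100: 5 (not leap unless ÷400).
Multiples of 400: 2.
Leap years = 117 − 5 + 2 = 114.

114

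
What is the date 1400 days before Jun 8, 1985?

−365 (one year) → Jun 8, 1984 (1035 left).
−366 (one year; includes Feb 29, 1984) → Jun 8, 1983 (669 left).
−365 (one year) → Jun 8, 1982 (304 left).
−8 → May 31, 1982 (end of May, 31 days; 296 left).
−31 → Apr 30, 1982 (end of Apr, 30 days; 265 left).
−30 → Mar 31, 1982 (end of Mar, 31 days; 235 left).
−31 → Feb 28, 1982 (end of Feb, 28 days; 204 left).
−28 → Jan 31, 1982 (end of Jan, 31 days; 176 left).
−31 → Dec 31, 1981 (end of Dec, 31 days; 145 left).
−31 → Nov 30, 1981 (end of Nov, 30 days; 114 left).
−30 → Oct 31, 1981 (end of Oct, 31 days; 84 left).
−31 → Sep 30, 1981 (end of Sep, 30 days; 53 left).
−30 → Aug 31, 1981 (end of Aug, 31 days; 23 left).
−23 → Aug 8, 1981.

August 8, 1981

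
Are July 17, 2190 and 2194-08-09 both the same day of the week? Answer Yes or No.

From Jul 17, 2190 to Aug 9, 2194 is 1484 days.
1484 mod 7 = 0, so they are the same weekday.
(Jul 17, 2190 is a Saturday; Aug 9, 2194 is a Saturday.)

Yes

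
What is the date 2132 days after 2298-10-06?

+365 (one year) → Oct 6, 2299 (1767 left).
+365 (one year) → Oct 6, 2300 (1402 left).
+365 (one year) → Oct 6, 2301 (1037 left).
+365 (one year) → Oct 6, 2302 (672 left).
+365 (one year) → Oct 6, 2303 (307 left).
Oct has 31 days: +26 → Nov 1, 2303 (281 left).
Nov has 30 days: +30 → Dec 1, 2303 (251 left).
Dec has 31 days: +31 → Jan 1, 2304 (220 left).
Jan has 31 days: +31 → Feb 1, 2304 (189 left).
Feb has 29 days: +29 → Mar 1, 2304 (160 left).
Mar has 31 days: +31 → Apr 1, 2304 (129 left).
Apr has 30 days: +30 → May 1, 2304 (99 left).
May has 31 days: +31 → Jun 1, 2304 (68 left).
Jun has 30 days: +30 → Jul 1, 2304 (38 left).
Jul has 31 days: +31 → Aug 1, 2304 (7 left).
+7 → Aug 8, 2304.

August 8, 2304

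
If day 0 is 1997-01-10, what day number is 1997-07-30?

Jan 10, 1997 → Feb 10, 1997: 31 days (January has 31).
Feb 10, 1997 → Mar 10, 1997: 28 days (February has 28).
Mar 10, 1997 → Apr 10, 1997: 31 days (March has 31).
Apr 10, 1997 → May 10, 1997: 30 days (April has 30).
May 10, 1997 → Jun 10, 1997: 31 days (May has 31).
Jun 10, 1997 → Jul 10, 1997: 30 days (June has 30).
Jul 10, 1997 → Jul 30, 1997: 20 days.
Total: 201 days.

201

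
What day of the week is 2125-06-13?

Wednesday

Doomsday rule: the anchor day for the 2100s is Sunday. For year 25: 25÷12 = 2 r 1, and 1÷4 = 0, so 2+1+0 = 3.
Sunday + 3 ≡ Wednesday — that's 2125's doomsday.
In June the doomsday date is Jun 6.
Jun 13 is 7 days after Jun 6; 7 mod 7 = 0, so Wednesday + 0 = Wednesday.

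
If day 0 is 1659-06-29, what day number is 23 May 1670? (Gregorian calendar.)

3981

Jun 29, 1659 → Jun 29, 1660: 366 days (Feb 29, 1660 is in that span).
Jun 29, 1660 → Jun 29, 1661: 365 days.
Jun 29, 1661 → Jun 29, 1662: 365 days.
Jun 29, 1662 → Jun 29, 1663: 365 days.
Jun 29, 1663 → Jun 29, 1664: 366 days (Feb 29, 1664 is in that span).
Jun 29, 1664 → Jun 29, 1665: 365 days.
Jun 29, 1665 → Jun 29, 1666: 365 days.
Jun 29, 1666 → Jun 29, 1667: 365 days.
Jun 29, 1667 → Jun 29, 1668: 366 days (Feb 29, 1668 is in that span).
Jun 29, 1668 → Jun 29, 1669: 365 days.
Jun 29, 1669 → Jul 29, 1669: 30 days (June has 30).
Jul 29, 1669 → Aug 29, 1669: 31 days (July has 31).
Aug 29, 1669 → Sep 29, 1669: 31 days (August has 31).
Sep 29, 1669 → Oct 29, 1669: 30 days (September has 30).
Oct 29, 1669 → Nov 29, 1669: 31 days (October has 31).
Nov 29, 1669 → Dec 29, 1669: 30 days (November has 30).
Dec 29, 1669 → Jan 29, 1670: 31 days (December has 31).
Jan 29, 1670 → Feb 28, 1670: 30 days (January has 31).
Feb 28, 1670 → Mar 28, 1670: 28 days (February has 28).
Mar 28, 1670 → Apr 28, 1670: 31 days (March has 31).
Apr 28, 1670 → May 23, 1670: 25 days.
Total: 3981 days.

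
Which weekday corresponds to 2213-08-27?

Friday

Doomsday rule: the anchor day for the 2200s is Friday. For year 13: 13÷12 = 1 r 1, and 1÷4 = 0, so 1+1+0 = 2.
Friday + 2 ≡ Sunday — that's 2213's doomsday.
In August the doomsday date is Aug 8.
Aug 27 is 19 days after Aug 8; 19 mod 7 = 5, so Sunday + 5 = Friday.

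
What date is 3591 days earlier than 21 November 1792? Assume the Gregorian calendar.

January 22, 1783

−366 (one year; includes Feb 29, 1792) → Nov 21, 1791 (3225 left).
−365 (one year) → Nov 21, 1790 (2860 left).
−365 (one year) → Nov 21, 1789 (2495 left).
−365 (one year) → Nov 21, 1788 (2130 left).
−366 (one year; includes Feb 29, 1788) → Nov 21, 1787 (1764 left).
−365 (one year) → Nov 21, 1786 (1399 left).
−365 (one year) → Nov 21, 1785 (1034 left).
−365 (one year) → Nov 21, 1784 (669 left).
−366 (one year; includes Feb 29, 1784) → Nov 21, 1783 (303 left).
−21 → Oct 31, 1783 (end of Oct, 31 days; 282 left).
−31 → Sep 30, 1783 (end of Sep, 30 days; 251 left).
−30 → Aug 31, 1783 (end of Aug, 31 days; 221 left).
−31 → Jul 31, 1783 (end of Jul, 31 days; 190 left).
−31 → Jun 30, 1783 (end of Jun, 30 days; 159 left).
−30 → May 31, 1783 (end of May, 31 days; 129 left).
−31 → Apr 30, 1783 (end of Apr, 30 days; 98 left).
−30 → Mar 31, 1783 (end of Mar, 31 days; 68 left).
−31 → Feb 28, 1783 (end of Feb, 28 days; 37 left).
−28 → Jan 31, 1783 (end of Jan, 31 days; 9 left).
−9 → Jan 22, 1783.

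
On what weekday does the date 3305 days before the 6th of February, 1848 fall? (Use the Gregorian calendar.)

First find the weekday of Feb 6, 1848. Doomsday rule: the anchor day for the 1800s is Friday. For year 48: 48÷12 = 4 r 0, and 0÷4 = 0, so 4+0+0 = 4.
Friday + 4 ≡ Tuesday — that's 1848's doomsday.
In February the doomsday date is Feb 29 (1848 is a leap year (divisible by 4)).
Feb 6 is 23 days before Feb 29; 23 mod 7 = 2, so Tuesday − 2 = Sunday.
3305 mod 7 = 1, so 3305 days before a Sunday is Sunday − 1 = Saturday.

Saturday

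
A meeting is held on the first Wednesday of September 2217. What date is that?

September 3, 2217

September 1, 2217 is a Monday.
The first Wednesday is therefore September 3 (2 days later).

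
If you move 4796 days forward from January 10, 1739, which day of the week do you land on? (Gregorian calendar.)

Jan 10, 1739 is a Saturday.
4796 mod 7 = 1, so 4796 days after a Saturday is Saturday + 1 = Sunday.

Sunday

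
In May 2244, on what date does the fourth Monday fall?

May 1, 2244 is a Wednesday.
The first Monday is therefore May 6 (5 days later).
The fourth Monday is 6 + 3×7 = May 27.

May 27, 2244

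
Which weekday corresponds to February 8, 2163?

Doomsday rule: the anchor day for the 2100s is Sunday. For year 63: 63÷12 = 5 r 3, and 3÷4 = 0, so 5+3+0 = 8.
Sunday + 8 ≡ Monday — that's 2163's doomsday.
In February the doomsday date is Feb 28 (2163 is not a leap year).
Feb 8 is 20 days before Feb 28; 20 mod 7 = 6, so Monday − 6 = Tuesday.

Tuesday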